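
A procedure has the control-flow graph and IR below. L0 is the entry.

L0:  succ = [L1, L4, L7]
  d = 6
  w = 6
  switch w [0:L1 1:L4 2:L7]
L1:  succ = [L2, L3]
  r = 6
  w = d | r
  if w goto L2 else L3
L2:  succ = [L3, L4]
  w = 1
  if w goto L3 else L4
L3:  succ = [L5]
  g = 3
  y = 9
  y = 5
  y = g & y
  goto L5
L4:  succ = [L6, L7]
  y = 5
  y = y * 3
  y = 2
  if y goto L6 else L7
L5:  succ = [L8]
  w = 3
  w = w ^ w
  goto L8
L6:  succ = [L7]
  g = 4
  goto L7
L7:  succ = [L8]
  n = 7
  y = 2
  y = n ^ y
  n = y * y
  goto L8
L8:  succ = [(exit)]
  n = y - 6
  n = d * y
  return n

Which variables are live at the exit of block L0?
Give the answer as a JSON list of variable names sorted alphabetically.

Block summaries:
  L0: def={d,w} ue=∅
  L1: def={r,w} ue={d}
  L2: def={w} ue=∅
  L3: def={g,y} ue=∅
  L4: def={y} ue=∅
  L5: def={w} ue=∅
  L6: def={g} ue=∅
  L7: def={n,y} ue=∅
  L8: def={n} ue={d,y}

Live sets:
  L0: in=∅ out={d}
  L1: in={d} out={d}
  L2: in={d} out={d}
  L3: in={d} out={d,y}
  L4: in={d} out={d}
  L5: in={d,y} out={d,y}
  L6: in={d} out={d}
  L7: in={d} out={d,y}
  L8: in={d,y} out=∅

live-out(L0) = ["d"]

Answer: ["d"]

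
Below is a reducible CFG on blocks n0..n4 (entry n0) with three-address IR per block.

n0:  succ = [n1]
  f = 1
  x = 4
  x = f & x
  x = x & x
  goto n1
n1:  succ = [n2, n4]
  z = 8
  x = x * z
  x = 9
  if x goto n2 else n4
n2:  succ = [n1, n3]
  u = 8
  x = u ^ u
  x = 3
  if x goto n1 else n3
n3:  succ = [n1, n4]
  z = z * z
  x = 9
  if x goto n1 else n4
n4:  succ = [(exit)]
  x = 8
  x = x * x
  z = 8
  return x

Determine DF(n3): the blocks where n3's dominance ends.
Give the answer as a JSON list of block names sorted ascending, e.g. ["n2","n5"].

Answer: ["n1", "n4"]

Derivation:
idom tree: n1←n0 n2←n1 n3←n2 n4←n1
Join-block Dom:
  n1: preds {n0,n2,n3}: {n0} ∩ {n0,n1,n2} ∩ {n0,n1,n2,n3} = {n0}; idom=n0
  n4: preds {n1,n3}: {n0,n1} ∩ {n0,n1,n2,n3} = {n0,n1}; idom=n1

DF walk-up:
  join n1 pred n0: · stop@n0
  join n1 pred n2: n2→n1 stop@n0
  join n1 pred n3: n3→n2→n1 stop@n0
  join n4 pred n1: · stop@n1
  join n4 pred n3: n3→n2 stop@n1
  n0 → ∅
  n1 → {n1}
  n2 → {n1,n4}
  n3 → {n1,n4}
  n4 → ∅

DF(n3) = ["n1", "n4"]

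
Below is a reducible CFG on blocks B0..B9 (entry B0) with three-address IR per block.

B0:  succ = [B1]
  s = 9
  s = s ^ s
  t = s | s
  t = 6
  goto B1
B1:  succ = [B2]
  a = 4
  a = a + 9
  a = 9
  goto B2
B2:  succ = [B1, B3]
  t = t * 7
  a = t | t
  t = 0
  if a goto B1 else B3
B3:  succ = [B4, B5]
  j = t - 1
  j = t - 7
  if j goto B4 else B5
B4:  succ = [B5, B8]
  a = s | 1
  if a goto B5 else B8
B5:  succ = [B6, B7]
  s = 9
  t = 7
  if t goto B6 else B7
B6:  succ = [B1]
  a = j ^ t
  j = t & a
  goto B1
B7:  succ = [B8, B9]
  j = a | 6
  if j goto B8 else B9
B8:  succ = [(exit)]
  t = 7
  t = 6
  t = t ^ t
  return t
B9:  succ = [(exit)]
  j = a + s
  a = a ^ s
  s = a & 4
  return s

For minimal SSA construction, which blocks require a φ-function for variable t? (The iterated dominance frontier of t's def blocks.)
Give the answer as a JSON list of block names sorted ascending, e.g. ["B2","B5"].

Answer: ["B1", "B8"]

Derivation:
idom tree: B1←B0 B2←B1 B3←B2 B4←B3 B5←B3 B6←B5 B7←B5 B8←B3 B9←B7
Dom at joins:
  B1: preds {B0,B2,B6}: {B0} ∩ {B0,B1,B2} ∩ {B0,B1,B2,B3,B5,B6} = {B0}; idom=B0
  B5: preds {B3,B4}: {B0,B1,B2,B3} ∩ {B0,B1,B2,B3,B4} = {B0,B1,B2,B3}; idom=B3
  B8: preds {B4,B7}: {B0,B1,B2,B3,B4} ∩ {B0,B1,B2,B3,B5,B7} = {B0,B1,B2,B3}; idom=B3

DF derivation:
  B1←B0: walk · to B0
  B1←B2: walk B2→B1 to B0
  B1←B6: walk B6→B5→B3→B2→B1 to B0
  B5←B3: walk · to B3
  B5←B4: walk B4 to B3
  B8←B4: walk B4 to B3
  B8←B7: walk B7→B5 to B3
  B0: DF=∅
  B1: DF={B1}
  B2: DF={B1}
  B3: DF={B1}
  B4: DF={B5,B8}
  B5: DF={B1,B8}
  B6: DF={B1}
  B7: DF={B8}
  B8: DF=∅
  B9: DF=∅

φ for t: defs {B0,B2,B5,B8}
  DF⁺ = {B1,B8}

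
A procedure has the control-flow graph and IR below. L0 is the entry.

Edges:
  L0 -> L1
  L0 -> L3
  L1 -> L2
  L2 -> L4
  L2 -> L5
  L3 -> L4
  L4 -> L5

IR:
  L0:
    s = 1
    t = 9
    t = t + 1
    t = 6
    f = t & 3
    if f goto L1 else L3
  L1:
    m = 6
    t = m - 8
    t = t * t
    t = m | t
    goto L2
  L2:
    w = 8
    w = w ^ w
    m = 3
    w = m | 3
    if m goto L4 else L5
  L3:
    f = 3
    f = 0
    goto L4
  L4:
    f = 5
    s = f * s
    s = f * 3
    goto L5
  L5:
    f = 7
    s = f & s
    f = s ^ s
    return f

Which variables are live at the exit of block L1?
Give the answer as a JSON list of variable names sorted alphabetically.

Block summaries:
  L0: {f,s,t} / ∅
  L1: {m,t} / ∅
  L2: {m,w} / ∅
  L3: {f} / ∅
  L4: {f,s} / {s}
  L5: {f,s} / {s}

Live sets:
  live L0: ∅→{s}
  live L1: {s}→{s}
  live L2: {s}→{s}
  live L3: {s}→{s}
  live L4: {s}→{s}
  live L5: {s}→∅

live-out(L1) = ["s"]

Answer: ["s"]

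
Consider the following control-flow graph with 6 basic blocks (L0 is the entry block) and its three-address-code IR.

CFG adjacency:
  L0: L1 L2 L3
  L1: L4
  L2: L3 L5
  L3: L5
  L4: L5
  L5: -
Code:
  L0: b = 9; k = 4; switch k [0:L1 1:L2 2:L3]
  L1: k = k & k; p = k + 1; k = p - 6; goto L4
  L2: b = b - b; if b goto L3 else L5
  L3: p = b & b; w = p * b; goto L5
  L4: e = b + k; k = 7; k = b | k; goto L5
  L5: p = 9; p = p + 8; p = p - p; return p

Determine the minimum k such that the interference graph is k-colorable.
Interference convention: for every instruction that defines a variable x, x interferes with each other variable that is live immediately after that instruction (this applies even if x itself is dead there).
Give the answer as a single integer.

Answer: 2

Working:
def/use:
  L0: def={b,k} ue=∅
  L1: def={k,p} ue={k}
  L2: def={b} ue={b}
  L3: def={p,w} ue={b}
  L4: def={e,k} ue={b,k}
  L5: def={p} ue=∅

Liveness:
  L0 li=∅ lo={b,k}
  L1 li={b,k} lo={b,k}
  L2 li={b} lo={b}
  L3 li={b} lo=∅
  L4 li={b,k} lo=∅
  L5 li=∅ lo=∅

Interfere edges:
  b: {e,k,p}
  e: {b}
  k: {b}
  p: {b}
  w: ∅

Colouring:
  clique {b,e} ⇒ need ≥ 2
  2-colouring: c0={b,w}  c1={e,k,p}
  χ = 2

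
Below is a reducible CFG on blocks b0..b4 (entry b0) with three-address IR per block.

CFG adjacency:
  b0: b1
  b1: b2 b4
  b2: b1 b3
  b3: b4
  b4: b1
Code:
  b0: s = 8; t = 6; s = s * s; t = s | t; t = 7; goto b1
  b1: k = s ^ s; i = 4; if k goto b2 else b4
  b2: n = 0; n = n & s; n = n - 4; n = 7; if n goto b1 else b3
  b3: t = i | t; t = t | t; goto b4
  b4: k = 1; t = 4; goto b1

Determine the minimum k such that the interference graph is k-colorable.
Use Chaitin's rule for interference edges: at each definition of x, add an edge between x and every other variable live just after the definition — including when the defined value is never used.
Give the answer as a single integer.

Answer: 4

Working:
Per-block:
  b0: {s,t} / ∅
  b1: {i,k} / {s}
  b2: {n} / {s}
  b3: {t} / {i,t}
  b4: {k,t} / ∅

Live sets:
  live b0: ∅→{s,t}
  live b1: {s,t}→{i,s,t}
  live b2: {i,s,t}→{i,s,t}
  live b3: {i,s,t}→{s}
  live b4: {s}→{s,t}

Interfere edges:
  i↔{k,n,s,t}
  k↔{i,s,t}
  n↔{i,s,t}
  s↔{i,k,n,t}
  t↔{i,k,n,s}

Registers:
  {i,k,s,t} pairwise interfere (4-clique) ⇒ χ ≥ 4
  assign i→R0 k→R3 n→R3 s→R1 t→R2 — no edge inside a register ⇒ χ ≤ 4
  χ = 4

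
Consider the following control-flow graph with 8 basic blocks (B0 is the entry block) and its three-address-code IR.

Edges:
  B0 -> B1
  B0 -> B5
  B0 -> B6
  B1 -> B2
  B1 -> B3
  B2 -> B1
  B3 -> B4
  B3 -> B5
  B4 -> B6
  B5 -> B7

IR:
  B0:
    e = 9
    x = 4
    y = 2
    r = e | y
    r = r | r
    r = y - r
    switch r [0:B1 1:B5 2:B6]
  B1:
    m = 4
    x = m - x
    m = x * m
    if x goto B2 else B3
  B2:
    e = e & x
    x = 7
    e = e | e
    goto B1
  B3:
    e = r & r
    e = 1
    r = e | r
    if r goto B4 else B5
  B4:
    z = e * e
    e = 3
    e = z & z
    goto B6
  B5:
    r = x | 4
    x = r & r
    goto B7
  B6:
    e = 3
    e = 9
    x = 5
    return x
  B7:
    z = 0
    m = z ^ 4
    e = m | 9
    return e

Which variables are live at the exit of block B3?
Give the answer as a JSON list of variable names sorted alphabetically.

Per-block:
  B0 def {e,r,x,y} use ∅
  B1 def {m,x} use {x}
  B2 def {e,x} use {e,x}
  B3 def {e,r} use {r}
  B4 def {e,z} use {e}
  B5 def {r,x} use {x}
  B6 def {e,x} use ∅
  B7 def {e,m,z} use ∅

Live sets:
  B0: in=∅ out={e,r,x}
  B1: in={e,r,x} out={e,r,x}
  B2: in={e,r,x} out={e,r,x}
  B3: in={r,x} out={e,x}
  B4: in={e} out=∅
  B5: in={x} out=∅
  B6: in=∅ out=∅
  B7: in=∅ out=∅

live-out(B3) = ["e", "x"]

Answer: ["e", "x"]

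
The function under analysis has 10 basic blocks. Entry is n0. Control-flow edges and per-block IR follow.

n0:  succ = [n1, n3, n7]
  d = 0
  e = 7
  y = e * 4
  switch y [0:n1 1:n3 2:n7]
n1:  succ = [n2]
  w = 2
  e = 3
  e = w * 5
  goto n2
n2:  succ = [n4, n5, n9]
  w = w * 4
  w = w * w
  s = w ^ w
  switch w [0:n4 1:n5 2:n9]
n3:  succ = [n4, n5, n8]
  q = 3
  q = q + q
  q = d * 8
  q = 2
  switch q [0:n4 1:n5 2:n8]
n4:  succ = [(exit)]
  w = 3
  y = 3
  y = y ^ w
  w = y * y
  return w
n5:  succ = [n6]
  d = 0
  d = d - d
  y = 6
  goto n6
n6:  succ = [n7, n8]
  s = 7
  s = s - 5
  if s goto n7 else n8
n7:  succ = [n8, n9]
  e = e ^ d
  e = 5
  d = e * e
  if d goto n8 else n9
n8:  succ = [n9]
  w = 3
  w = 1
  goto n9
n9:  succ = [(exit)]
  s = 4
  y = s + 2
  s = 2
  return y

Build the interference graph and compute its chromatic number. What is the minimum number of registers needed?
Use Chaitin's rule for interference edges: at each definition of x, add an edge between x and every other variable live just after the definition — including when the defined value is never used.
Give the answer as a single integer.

Answer: 4

Derivation:
def/use:
  n0 def {d,e,y} use ∅
  n1 def {e,w} use ∅
  n2 def {s,w} use {w}
  n3 def {q} use {d}
  n4 def {w,y} use ∅
  n5 def {d,y} use ∅
  n6 def {s} use ∅
  n7 def {d,e} use {d,e}
  n8 def {w} use ∅
  n9 def {s,y} use ∅

Liveness:
  n0 li=∅ lo={d,e}
  n1 li=∅ lo={e,w}
  n2 li={e,w} lo={e}
  n3 li={d,e} lo={e}
  n4 li=∅ lo=∅
  n5 li={e} lo={d,e}
  n6 li={d,e} lo={d,e}
  n7 li={d,e} lo=∅
  n8 li=∅ lo=∅
  n9 li=∅ lo=∅

Conflict graph:
  d: {e,q,s,y}
  e: {d,q,s,w,y}
  q: {d,e}
  s: {d,e,w,y}
  w: {e,s,y}
  y: {d,e,s,w}

Colouring:
  clique {d,e,s,y} ⇒ need ≥ 4
  assign d→R1 e→R0 q→R2 s→R2 w→R1 y→R3 — no edge inside a register ⇒ χ ≤ 4
  χ = 4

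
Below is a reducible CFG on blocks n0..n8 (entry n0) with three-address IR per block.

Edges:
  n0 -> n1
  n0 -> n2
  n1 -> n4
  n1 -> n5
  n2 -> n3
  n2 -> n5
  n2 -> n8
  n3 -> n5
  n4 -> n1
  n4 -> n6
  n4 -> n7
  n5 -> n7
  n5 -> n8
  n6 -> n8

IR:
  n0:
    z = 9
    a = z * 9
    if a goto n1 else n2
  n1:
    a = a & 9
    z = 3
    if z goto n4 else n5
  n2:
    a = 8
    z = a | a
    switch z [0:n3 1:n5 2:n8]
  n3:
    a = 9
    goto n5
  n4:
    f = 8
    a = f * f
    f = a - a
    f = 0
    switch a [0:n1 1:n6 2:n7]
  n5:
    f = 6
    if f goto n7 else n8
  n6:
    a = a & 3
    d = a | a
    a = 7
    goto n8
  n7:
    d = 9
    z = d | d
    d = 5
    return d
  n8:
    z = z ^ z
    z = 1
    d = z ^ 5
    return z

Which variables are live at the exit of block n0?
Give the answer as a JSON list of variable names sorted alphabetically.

Block summaries:
  n0: def={a,z} ue=∅
  n1: def={a,z} ue={a}
  n2: def={a,z} ue=∅
  n3: def={a} ue=∅
  n4: def={a,f} ue=∅
  n5: def={f} ue=∅
  n6: def={a,d} ue={a}
  n7: def={d,z} ue=∅
  n8: def={d,z} ue={z}

Backward fixpoint:
  live n0: ∅→{a}
  live n1: {a}→{z}
  live n2: ∅→{z}
  live n3: {z}→{z}
  live n4: {z}→{a,z}
  live n5: {z}→{z}
  live n6: {a,z}→{z}
  live n7: ∅→∅
  live n8: {z}→∅

live-out(n0) = ["a"]

Answer: ["a"]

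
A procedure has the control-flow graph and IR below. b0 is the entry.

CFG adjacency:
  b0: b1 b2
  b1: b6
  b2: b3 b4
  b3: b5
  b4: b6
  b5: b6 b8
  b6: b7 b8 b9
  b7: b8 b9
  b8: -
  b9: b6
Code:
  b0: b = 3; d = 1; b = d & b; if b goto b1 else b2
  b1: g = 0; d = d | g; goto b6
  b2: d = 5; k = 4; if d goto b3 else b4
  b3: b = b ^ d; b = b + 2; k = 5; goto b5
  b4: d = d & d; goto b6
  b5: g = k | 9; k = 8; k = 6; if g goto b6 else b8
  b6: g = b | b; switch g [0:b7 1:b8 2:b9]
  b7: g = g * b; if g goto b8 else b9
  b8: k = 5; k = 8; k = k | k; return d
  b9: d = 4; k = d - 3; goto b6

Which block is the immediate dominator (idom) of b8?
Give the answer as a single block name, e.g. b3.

Answer: b0

Derivation:
idom tree: b1←b0 b2←b0 b3←b2 b4←b2 b5←b3 b6←b0 b7←b6 b8←b0 b9←b6
Dom at joins:
  b6: preds {b1,b4,b5,b9}: {b0,b1} ∩ {b0,b2,b4} ∩ {b0,b2,b3,b5} ∩ {b0,b6,b9} = {b0}; idom=b0
  b8: preds {b5,b6,b7}: {b0,b2,b3,b5} ∩ {b0,b6} ∩ {b0,b6,b7} = {b0}; idom=b0
  b9: preds {b6,b7}: {b0,b6} ∩ {b0,b6,b7} = {b0,b6}; idom=b6

idom(b8) = b0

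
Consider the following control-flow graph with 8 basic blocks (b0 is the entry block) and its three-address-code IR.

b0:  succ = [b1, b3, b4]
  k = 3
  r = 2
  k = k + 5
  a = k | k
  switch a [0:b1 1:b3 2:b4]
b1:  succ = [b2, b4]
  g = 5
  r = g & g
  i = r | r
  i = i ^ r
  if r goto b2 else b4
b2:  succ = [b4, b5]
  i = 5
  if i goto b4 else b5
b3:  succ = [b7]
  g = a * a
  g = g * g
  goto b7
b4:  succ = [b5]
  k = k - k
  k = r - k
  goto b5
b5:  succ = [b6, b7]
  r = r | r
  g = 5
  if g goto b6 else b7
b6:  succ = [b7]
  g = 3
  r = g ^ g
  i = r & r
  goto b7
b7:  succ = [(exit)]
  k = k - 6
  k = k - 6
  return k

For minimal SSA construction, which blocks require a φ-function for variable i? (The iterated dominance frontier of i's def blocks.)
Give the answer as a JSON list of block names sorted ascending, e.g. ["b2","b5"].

Answer: ["b4", "b5", "b7"]

Analysis:
idom tree: b1←b0 b2←b1 b3←b0 b4←b0 b5←b0 b6←b5 b7←b0
Join-block Dom:
  b4: preds {b0,b1,b2}: {b0} ∩ {b0,b1} ∩ {b0,b1,b2} = {b0}; idom=b0
  b5: preds {b2,b4}: {b0,b1,b2} ∩ {b0,b4} = {b0}; idom=b0
  b7: preds {b3,b5,b6}: {b0,b3} ∩ {b0,b5} ∩ {b0,b5,b6} = {b0}; idom=b0

DF walk-up:
  join b4 pred b0: · stop@b0
  join b4 pred b1: b1 stop@b0
  join b4 pred b2: b2→b1 stop@b0
  join b5 pred b2: b2→b1 stop@b0
  join b5 pred b4: b4 stop@b0
  join b7 pred b3: b3 stop@b0
  join b7 pred b5: b5 stop@b0
  join b7 pred b6: b6→b5 stop@b0
  DF(b0)=∅
  DF(b1)={b4,b5}
  DF(b2)={b4,b5}
  DF(b3)={b7}
  DF(b4)={b5}
  DF(b5)={b7}
  DF(b6)={b7}
  DF(b7)=∅

φ for i: defs {b1,b2,b6}
  DF⁺ = {b4,b5,b7}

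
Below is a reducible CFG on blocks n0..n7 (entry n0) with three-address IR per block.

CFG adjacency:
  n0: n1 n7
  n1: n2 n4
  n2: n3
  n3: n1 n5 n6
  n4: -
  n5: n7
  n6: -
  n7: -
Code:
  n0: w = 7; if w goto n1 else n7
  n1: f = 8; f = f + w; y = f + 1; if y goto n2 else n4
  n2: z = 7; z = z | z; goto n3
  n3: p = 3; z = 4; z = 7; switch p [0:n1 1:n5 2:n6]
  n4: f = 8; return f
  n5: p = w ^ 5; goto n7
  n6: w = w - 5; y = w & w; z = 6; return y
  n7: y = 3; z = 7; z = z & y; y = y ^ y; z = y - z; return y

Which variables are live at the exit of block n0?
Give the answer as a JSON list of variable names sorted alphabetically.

Answer: ["w"]

Derivation:
Block summaries:
  n0 def {w} use ∅
  n1 def {f,y} use {w}
  n2 def {z} use ∅
  n3 def {p,z} use ∅
  n4 def {f} use ∅
  n5 def {p} use {w}
  n6 def {w,y,z} use {w}
  n7 def {y,z} use ∅

Backward fixpoint:
  n0 li=∅ lo={w}
  n1 li={w} lo={w}
  n2 li={w} lo={w}
  n3 li={w} lo={w}
  n4 li=∅ lo=∅
  n5 li={w} lo=∅
  n6 li={w} lo=∅
  n7 li=∅ lo=∅

live-out(n0) = ["w"]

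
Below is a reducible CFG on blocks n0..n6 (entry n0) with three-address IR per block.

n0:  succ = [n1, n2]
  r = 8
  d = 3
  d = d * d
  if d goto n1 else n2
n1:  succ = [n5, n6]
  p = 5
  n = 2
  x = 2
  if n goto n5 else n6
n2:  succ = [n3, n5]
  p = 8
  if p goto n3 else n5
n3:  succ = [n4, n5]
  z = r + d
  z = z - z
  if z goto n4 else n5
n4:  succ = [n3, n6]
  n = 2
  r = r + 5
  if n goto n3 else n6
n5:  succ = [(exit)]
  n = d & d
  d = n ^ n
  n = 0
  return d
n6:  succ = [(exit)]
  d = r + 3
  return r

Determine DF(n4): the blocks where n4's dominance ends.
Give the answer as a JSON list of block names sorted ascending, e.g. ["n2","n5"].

idom tree: n1←n0 n2←n0 n3←n2 n4←n3 n5←n0 n6←n0
Join-block Dom:
  n3: preds {n2,n4}: {n0,n2} ∩ {n0,n2,n3,n4} = {n0,n2}; idom=n2
  n5: preds {n1,n2,n3}: {n0,n1} ∩ {n0,n2} ∩ {n0,n2,n3} = {n0}; idom=n0
  n6: preds {n1,n4}: {n0,n1} ∩ {n0,n2,n3,n4} = {n0}; idom=n0

DF derivation:
  n3←n2: walk · to n2
  n3←n4: walk n4→n3 to n2
  n5←n1: walk n1 to n0
  n5←n2: walk n2 to n0
  n5←n3: walk n3→n2 to n0
  n6←n1: walk n1 to n0
  n6←n4: walk n4→n3→n2 to n0
  n0 → ∅
  n1 → {n5,n6}
  n2 → {n5,n6}
  n3 → {n3,n5,n6}
  n4 → {n3,n6}
  n5 → ∅
  n6 → ∅

DF(n4) = ["n3", "n6"]

Answer: ["n3", "n6"]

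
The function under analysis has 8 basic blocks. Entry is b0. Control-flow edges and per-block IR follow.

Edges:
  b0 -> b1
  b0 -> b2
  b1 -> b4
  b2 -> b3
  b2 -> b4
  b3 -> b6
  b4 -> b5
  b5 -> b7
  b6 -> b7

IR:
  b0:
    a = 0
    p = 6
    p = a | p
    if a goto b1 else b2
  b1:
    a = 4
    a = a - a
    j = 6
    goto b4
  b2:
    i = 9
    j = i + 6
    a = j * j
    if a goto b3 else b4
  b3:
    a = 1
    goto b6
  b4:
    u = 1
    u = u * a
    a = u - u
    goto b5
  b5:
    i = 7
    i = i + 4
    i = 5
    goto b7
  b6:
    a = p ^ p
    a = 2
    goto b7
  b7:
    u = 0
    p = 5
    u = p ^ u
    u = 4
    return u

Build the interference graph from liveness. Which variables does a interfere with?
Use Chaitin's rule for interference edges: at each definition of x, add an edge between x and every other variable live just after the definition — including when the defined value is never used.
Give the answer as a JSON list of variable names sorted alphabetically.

Answer: ["j", "p", "u"]

Analysis:
Per-block:
  b0: {a,p} / ∅
  b1: {a,j} / ∅
  b2: {a,i,j} / ∅
  b3: {a} / ∅
  b4: {a,u} / {a}
  b5: {i} / ∅
  b6: {a} / {p}
  b7: {p,u} / ∅

Live sets:
  live b0: ∅→{p}
  live b1: ∅→{a}
  live b2: {p}→{a,p}
  live b3: {p}→{p}
  live b4: {a}→∅
  live b5: ∅→∅
  live b6: {p}→∅
  live b7: ∅→∅

Conflict graph:
  a↔{j,p,u}
  i↔{p}
  j↔{a,p}
  p↔{a,i,j,u}
  u↔{a,p}

N(a) = ["j", "p", "u"]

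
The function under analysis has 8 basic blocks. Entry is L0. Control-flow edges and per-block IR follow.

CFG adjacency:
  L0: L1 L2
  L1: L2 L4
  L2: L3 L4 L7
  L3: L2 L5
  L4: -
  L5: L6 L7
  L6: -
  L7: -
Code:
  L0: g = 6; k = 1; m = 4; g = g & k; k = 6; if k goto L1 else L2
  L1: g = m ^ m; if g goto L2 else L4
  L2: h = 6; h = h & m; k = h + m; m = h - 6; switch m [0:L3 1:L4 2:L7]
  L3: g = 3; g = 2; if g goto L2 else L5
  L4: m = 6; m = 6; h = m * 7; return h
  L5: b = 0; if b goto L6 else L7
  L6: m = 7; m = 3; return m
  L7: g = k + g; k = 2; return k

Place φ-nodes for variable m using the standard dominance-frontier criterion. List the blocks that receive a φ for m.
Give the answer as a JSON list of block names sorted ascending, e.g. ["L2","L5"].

idom tree: L1←L0 L2←L0 L3←L2 L4←L0 L5←L3 L6←L5 L7←L2
Join-block Dom:
  L2: preds {L0,L1,L3}: {L0} ∩ {L0,L1} ∩ {L0,L2,L3} = {L0}; idom=L0
  L4: preds {L1,L2}: {L0,L1} ∩ {L0,L2} = {L0}; idom=L0
  L7: preds {L2,L5}: {L0,L2} ∩ {L0,L2,L3,L5} = {L0,L2}; idom=L2

Frontier:
  L2←L0: walk · to L0
  L2←L1: walk L1 to L0
  L2←L3: walk L3→L2 to L0
  L4←L1: walk L1 to L0
  L4←L2: walk L2 to L0
  L7←L2: walk · to L2
  L7←L5: walk L5→L3 to L2
  DF(L0)=∅
  DF(L1)={L2,L4}
  DF(L2)={L2,L4}
  DF(L3)={L2,L7}
  DF(L4)=∅
  DF(L5)={L7}
  DF(L6)=∅
  DF(L7)=∅

φ for m: defs {L0,L2,L4,L6}
  DF⁺ = {L2,L4}

Answer: ["L2", "L4"]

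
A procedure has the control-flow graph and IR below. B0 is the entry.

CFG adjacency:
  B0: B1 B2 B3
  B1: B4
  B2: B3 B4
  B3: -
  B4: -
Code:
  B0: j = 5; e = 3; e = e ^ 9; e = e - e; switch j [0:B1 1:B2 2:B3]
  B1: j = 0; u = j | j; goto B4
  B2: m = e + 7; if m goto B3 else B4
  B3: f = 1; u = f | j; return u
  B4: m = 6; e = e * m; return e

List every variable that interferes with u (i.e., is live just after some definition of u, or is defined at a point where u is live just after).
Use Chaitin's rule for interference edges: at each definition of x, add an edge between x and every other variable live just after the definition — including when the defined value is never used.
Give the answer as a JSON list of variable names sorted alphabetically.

Per-block:
  B0: {e,j} / ∅
  B1: {j,u} / ∅
  B2: {m} / {e}
  B3: {f,u} / {j}
  B4: {e,m} / {e}

Live sets:
  B0 li=∅ lo={e,j}
  B1 li={e} lo={e}
  B2 li={e,j} lo={e,j}
  B3 li={j} lo=∅
  B4 li={e} lo=∅

Interfere edges:
  e — {j,m,u}
  f — {j}
  j — {e,f,m}
  m — {e,j}
  u — {e}

N(u) = ["e"]

Answer: ["e"]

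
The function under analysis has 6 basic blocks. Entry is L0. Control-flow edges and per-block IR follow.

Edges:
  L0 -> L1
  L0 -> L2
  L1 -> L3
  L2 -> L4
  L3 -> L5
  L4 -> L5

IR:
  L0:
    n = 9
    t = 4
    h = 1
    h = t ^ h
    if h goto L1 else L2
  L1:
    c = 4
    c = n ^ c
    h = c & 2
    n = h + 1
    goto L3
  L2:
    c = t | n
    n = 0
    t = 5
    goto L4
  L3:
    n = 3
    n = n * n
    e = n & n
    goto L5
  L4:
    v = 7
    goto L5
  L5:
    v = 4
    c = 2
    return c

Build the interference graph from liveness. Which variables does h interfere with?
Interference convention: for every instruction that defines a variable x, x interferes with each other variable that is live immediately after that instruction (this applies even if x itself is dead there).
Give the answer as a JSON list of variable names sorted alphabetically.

Answer: ["n", "t"]

Analysis:
def/use:
  L0: {h,n,t} / ∅
  L1: {c,h,n} / {n}
  L2: {c,n,t} / {n,t}
  L3: {e,n} / ∅
  L4: {v} / ∅
  L5: {c,v} / ∅

Backward fixpoint:
  L0 li=∅ lo={n,t}
  L1 li={n} lo=∅
  L2 li={n,t} lo=∅
  L3 li=∅ lo=∅
  L4 li=∅ lo=∅
  L5 li=∅ lo=∅

Conflict graph:
  c — {n}
  e — ∅
  h — {n,t}
  n — {c,h,t}
  t — {h,n}
  v — ∅

N(h) = ["n", "t"]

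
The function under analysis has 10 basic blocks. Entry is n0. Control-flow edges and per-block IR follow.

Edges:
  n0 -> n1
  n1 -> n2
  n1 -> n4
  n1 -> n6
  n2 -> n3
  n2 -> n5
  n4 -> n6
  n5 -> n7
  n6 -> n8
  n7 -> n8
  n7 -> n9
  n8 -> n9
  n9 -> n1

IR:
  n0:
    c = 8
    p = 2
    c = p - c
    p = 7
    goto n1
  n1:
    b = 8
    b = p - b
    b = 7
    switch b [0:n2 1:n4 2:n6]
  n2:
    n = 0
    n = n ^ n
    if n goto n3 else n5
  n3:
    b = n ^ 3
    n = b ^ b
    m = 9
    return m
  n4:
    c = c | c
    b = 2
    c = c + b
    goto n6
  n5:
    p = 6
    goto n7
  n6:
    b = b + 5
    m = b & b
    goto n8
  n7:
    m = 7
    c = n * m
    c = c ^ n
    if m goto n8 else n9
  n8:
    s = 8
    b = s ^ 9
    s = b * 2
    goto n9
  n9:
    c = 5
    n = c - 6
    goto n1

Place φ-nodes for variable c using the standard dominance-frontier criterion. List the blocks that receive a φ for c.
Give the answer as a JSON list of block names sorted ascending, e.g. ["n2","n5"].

Answer: ["n1", "n6", "n8", "n9"]

Analysis:
idom tree: n1←n0 n2←n1 n3←n2 n4←n1 n5←n2 n6←n1 n7←n5 n8←n1 n9←n1
Dom at joins:
  n1: preds {n0,n9}: {n0} ∩ {n0,n1,n9} = {n0}; idom=n0
  n6: preds {n1,n4}: {n0,n1} ∩ {n0,n1,n4} = {n0,n1}; idom=n1
  n8: preds {n6,n7}: {n0,n1,n6} ∩ {n0,n1,n2,n5,n7} = {n0,n1}; idom=n1
  n9: preds {n7,n8}: {n0,n1,n2,n5,n7} ∩ {n0,n1,n8} = {n0,n1}; idom=n1

DF derivation:
  join n1 pred n0: · stop@n0
  join n1 pred n9: n9→n1 stop@n0
  join n6 pred n1: · stop@n1
  join n6 pred n4: n4 stop@n1
  join n8 pred n6: n6 stop@n1
  join n8 pred n7: n7→n5→n2 stop@n1
  join n9 pred n7: n7→n5→n2 stop@n1
  join n9 pred n8: n8 stop@n1
  n0: DF=∅
  n1: DF={n1}
  n2: DF={n8,n9}
  n3: DF=∅
  n4: DF={n6}
  n5: DF={n8,n9}
  n6: DF={n8}
  n7: DF={n8,n9}
  n8: DF={n9}
  n9: DF={n1}

φ for c: defs {n0,n4,n7,n9}
  DF⁺ = {n1,n6,n8,n9}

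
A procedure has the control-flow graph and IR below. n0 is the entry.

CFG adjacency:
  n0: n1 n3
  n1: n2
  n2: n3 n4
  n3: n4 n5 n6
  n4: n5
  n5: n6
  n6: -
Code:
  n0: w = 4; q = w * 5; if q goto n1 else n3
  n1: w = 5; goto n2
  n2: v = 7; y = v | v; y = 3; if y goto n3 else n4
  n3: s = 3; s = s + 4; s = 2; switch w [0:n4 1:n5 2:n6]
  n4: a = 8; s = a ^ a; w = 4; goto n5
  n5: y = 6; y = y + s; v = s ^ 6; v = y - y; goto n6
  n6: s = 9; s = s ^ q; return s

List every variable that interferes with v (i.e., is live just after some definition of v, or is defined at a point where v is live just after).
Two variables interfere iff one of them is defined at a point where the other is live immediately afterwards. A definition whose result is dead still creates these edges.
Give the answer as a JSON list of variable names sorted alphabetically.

def/use:
  n0: def={q,w} ue=∅
  n1: def={w} ue=∅
  n2: def={v,y} ue=∅
  n3: def={s} ue={w}
  n4: def={a,s,w} ue=∅
  n5: def={v,y} ue={s}
  n6: def={s} ue={q}

Live sets:
  n0: in=∅ out={q,w}
  n1: in={q} out={q,w}
  n2: in={q,w} out={q,w}
  n3: in={q,w} out={q,s}
  n4: in={q} out={q,s}
  n5: in={q,s} out={q}
  n6: in={q} out=∅

Interfere edges:
  a — {q}
  q — {a,s,v,w,y}
  s — {q,w,y}
  v — {q,w,y}
  w — {q,s,v,y}
  y — {q,s,v,w}

N(v) = ["q", "w", "y"]

Answer: ["q", "w", "y"]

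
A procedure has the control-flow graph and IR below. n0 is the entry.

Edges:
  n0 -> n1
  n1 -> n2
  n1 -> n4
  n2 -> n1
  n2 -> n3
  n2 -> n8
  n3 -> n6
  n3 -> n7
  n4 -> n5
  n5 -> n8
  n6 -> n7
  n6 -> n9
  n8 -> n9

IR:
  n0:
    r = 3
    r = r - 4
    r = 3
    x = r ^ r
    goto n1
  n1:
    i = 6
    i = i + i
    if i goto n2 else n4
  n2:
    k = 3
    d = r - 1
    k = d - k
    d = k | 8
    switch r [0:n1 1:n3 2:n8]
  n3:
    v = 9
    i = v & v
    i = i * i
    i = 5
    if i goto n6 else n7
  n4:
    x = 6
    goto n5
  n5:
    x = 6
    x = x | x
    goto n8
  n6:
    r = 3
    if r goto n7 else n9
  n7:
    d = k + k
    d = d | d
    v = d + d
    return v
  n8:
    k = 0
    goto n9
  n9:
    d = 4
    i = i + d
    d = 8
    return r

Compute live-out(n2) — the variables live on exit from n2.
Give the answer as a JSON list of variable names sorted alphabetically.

Answer: ["i", "k", "r"]

Analysis:
Per-block:
  n0: {r,x} / ∅
  n1: {i} / ∅
  n2: {d,k} / {r}
  n3: {i,v} / ∅
  n4: {x} / ∅
  n5: {x} / ∅
  n6: {r} / ∅
  n7: {d,v} / {k}
  n8: {k} / ∅
  n9: {d,i} / {i,r}

Liveness:
  live n0: ∅→{r}
  live n1: {r}→{i,r}
  live n2: {i,r}→{i,k,r}
  live n3: {k}→{i,k}
  live n4: {i,r}→{i,r}
  live n5: {i,r}→{i,r}
  live n6: {i,k}→{i,k,r}
  live n7: {k}→∅
  live n8: {i,r}→{i,r}
  live n9: {i,r}→∅

live-out(n2) = ["i", "k", "r"]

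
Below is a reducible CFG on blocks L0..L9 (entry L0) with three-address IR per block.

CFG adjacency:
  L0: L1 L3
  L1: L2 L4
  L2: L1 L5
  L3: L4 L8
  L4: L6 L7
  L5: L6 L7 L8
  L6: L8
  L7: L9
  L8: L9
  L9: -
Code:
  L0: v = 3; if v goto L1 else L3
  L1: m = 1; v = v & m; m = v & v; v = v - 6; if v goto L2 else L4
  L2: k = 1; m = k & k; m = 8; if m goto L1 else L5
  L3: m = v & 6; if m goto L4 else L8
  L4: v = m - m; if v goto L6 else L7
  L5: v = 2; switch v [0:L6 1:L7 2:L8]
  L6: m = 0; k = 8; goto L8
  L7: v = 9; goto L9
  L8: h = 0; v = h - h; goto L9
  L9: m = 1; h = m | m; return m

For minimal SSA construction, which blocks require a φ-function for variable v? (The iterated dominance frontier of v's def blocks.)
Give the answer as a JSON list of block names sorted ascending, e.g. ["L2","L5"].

Answer: ["L1", "L4", "L6", "L7", "L8", "L9"]

Derivation:
idom tree: L1←L0 L2←L1 L3←L0 L4←L0 L5←L2 L6←L0 L7←L0 L8←L0 L9←L0
Join-block Dom:
  L1: preds {L0,L2}: {L0} ∩ {L0,L1,L2} = {L0}; idom=L0
  L4: preds {L1,L3}: {L0,L1} ∩ {L0,L3} = {L0}; idom=L0
  L6: preds {L4,L5}: {L0,L4} ∩ {L0,L1,L2,L5} = {L0}; idom=L0
  L7: preds {L4,L5}: {L0,L4} ∩ {L0,L1,L2,L5} = {L0}; idom=L0
  L8: preds {L3,L5,L6}: {L0,L3} ∩ {L0,L1,L2,L5} ∩ {L0,L6} = {L0}; idom=L0
  L9: preds {L7,L8}: {L0,L7} ∩ {L0,L8} = {L0}; idom=L0

DF walk-up:
  join L1 pred L0: · stop@L0
  join L1 pred L2: L2→L1 stop@L0
  join L4 pred L1: L1 stop@L0
  join L4 pred L3: L3 stop@L0
  join L6 pred L4: L4 stop@L0
  join L6 pred L5: L5→L2→L1 stop@L0
  join L7 pred L4: L4 stop@L0
  join L7 pred L5: L5→L2→L1 stop@L0
  join L8 pred L3: L3 stop@L0
  join L8 pred L5: L5→L2→L1 stop@L0
  join L8 pred L6: L6 stop@L0
  join L9 pred L7: L7 stop@L0
  join L9 pred L8: L8 stop@L0
  L0 → ∅
  L1 → {L1,L4,L6,L7,L8}
  L2 → {L1,L6,L7,L8}
  L3 → {L4,L8}
  L4 → {L6,L7}
  L5 → {L6,L7,L8}
  L6 → {L8}
  L7 → {L9}
  L8 → {L9}
  L9 → ∅

φ for v: defs {L0,L1,L4,L5,L7,L8}
  DF⁺ = {L1,L4,L6,L7,L8,L9}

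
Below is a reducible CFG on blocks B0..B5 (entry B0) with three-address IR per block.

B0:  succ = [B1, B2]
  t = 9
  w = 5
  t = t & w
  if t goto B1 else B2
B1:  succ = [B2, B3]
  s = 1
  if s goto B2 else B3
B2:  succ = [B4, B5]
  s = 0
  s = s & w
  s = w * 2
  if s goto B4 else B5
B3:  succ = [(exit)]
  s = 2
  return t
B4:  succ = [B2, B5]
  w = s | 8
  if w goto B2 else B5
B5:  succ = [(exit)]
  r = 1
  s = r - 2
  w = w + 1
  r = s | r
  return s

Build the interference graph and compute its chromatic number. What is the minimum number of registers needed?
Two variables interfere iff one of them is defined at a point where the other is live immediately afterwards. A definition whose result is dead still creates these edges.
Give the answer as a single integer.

Per-block:
  B0 def {t,w} use ∅
  B1 def {s} use ∅
  B2 def {s} use {w}
  B3 def {s} use {t}
  B4 def {w} use {s}
  B5 def {r,s,w} use {w}

Live sets:
  B0: in=∅ out={t,w}
  B1: in={t,w} out={t,w}
  B2: in={w} out={s,w}
  B3: in={t} out=∅
  B4: in={s} out={w}
  B5: in={w} out=∅

Interfere edges:
  r: {s,w}
  s: {r,t,w}
  t: {s,w}
  w: {r,s,t}

Registers:
  {r,s,w} pairwise interfere (3-clique) ⇒ χ ≥ 3
  3-colouring: r0={s}  r1={w}  r2={r,t}
  χ = 3

Answer: 3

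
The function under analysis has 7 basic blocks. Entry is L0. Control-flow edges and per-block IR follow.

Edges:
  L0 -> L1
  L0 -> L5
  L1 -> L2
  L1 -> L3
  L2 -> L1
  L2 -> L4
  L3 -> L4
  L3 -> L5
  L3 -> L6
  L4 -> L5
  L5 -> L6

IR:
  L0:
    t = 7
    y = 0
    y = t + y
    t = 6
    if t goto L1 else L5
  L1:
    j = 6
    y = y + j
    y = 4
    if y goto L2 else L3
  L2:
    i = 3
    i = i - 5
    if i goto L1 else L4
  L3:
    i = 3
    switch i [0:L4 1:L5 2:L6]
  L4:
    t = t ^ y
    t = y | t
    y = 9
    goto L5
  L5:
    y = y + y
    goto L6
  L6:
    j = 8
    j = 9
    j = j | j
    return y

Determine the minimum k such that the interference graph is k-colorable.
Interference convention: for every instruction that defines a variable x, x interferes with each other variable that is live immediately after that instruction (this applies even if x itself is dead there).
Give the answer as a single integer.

Per-block:
  L0 def {t,y} use ∅
  L1 def {j,y} use {y}
  L2 def {i} use ∅
  L3 def {i} use ∅
  L4 def {t,y} use {t,y}
  L5 def {y} use {y}
  L6 def {j} use {y}

Backward fixpoint:
  L0 li=∅ lo={t,y}
  L1 li={t,y} lo={t,y}
  L2 li={t,y} lo={t,y}
  L3 li={t,y} lo={t,y}
  L4 li={t,y} lo={y}
  L5 li={y} lo={y}
  L6 li={y} lo=∅

Interference:
  i — {t,y}
  j — {t,y}
  t — {i,j,y}
  y — {i,j,t}

Chromatic number:
  lower bound: {i,t,y} mutually conflict ⇒ χ ≥ 3
  assign i→c2 j→c2 t→c0 y→c1 — no edge inside a register ⇒ χ ≤ 3
  χ = 3

Answer: 3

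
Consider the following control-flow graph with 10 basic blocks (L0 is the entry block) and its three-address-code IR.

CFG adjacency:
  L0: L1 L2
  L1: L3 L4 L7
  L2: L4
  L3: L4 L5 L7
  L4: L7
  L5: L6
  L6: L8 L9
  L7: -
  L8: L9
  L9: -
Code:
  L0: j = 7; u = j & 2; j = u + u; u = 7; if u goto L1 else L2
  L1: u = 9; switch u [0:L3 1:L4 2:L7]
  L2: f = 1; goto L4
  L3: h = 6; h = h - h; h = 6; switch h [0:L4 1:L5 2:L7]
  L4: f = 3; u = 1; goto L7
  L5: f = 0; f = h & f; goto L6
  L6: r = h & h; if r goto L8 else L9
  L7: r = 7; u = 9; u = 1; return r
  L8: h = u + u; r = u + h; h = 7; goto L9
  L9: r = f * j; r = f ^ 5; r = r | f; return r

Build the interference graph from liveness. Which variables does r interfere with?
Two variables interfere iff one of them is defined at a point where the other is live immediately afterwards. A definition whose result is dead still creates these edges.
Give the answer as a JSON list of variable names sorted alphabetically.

def/use:
  L0: def={j,u} ue=∅
  L1: def={u} ue=∅
  L2: def={f} ue=∅
  L3: def={h} ue=∅
  L4: def={f,u} ue=∅
  L5: def={f} ue={h}
  L6: def={r} ue={h}
  L7: def={r,u} ue=∅
  L8: def={h,r} ue={u}
  L9: def={r} ue={f,j}

Backward fixpoint:
  L0 li=∅ lo={j}
  L1 li={j} lo={j,u}
  L2 li=∅ lo=∅
  L3 li={j,u} lo={h,j,u}
  L4 li=∅ lo=∅
  L5 li={h,j,u} lo={f,h,j,u}
  L6 li={f,h,j,u} lo={f,j,u}
  L7 li=∅ lo=∅
  L8 li={f,j,u} lo={f,j}
  L9 li={f,j} lo=∅

Interference:
  f: {h,j,r,u}
  h: {f,j,u}
  j: {f,h,r,u}
  r: {f,j,u}
  u: {f,h,j,r}

N(r) = ["f", "j", "u"]

Answer: ["f", "j", "u"]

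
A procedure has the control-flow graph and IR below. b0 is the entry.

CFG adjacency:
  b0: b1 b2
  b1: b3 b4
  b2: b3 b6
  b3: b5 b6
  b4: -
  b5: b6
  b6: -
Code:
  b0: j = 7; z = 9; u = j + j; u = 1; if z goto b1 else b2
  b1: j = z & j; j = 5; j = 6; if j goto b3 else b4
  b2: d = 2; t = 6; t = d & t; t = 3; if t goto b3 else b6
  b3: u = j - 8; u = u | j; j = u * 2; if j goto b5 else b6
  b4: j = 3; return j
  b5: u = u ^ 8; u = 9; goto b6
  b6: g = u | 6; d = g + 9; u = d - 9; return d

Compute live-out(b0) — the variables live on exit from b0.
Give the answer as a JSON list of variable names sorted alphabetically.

Answer: ["j", "u", "z"]

Derivation:
def/use:
  b0: def={j,u,z} ue=∅
  b1: def={j} ue={j,z}
  b2: def={d,t} ue=∅
  b3: def={j,u} ue={j}
  b4: def={j} ue=∅
  b5: def={u} ue={u}
  b6: def={d,g,u} ue={u}

Backward fixpoint:
  b0 li=∅ lo={j,u,z}
  b1 li={j,z} lo={j}
  b2 li={j,u} lo={j,u}
  b3 li={j} lo={u}
  b4 li=∅ lo=∅
  b5 li={u} lo={u}
  b6 li={u} lo=∅

live-out(b0) = ["j", "u", "z"]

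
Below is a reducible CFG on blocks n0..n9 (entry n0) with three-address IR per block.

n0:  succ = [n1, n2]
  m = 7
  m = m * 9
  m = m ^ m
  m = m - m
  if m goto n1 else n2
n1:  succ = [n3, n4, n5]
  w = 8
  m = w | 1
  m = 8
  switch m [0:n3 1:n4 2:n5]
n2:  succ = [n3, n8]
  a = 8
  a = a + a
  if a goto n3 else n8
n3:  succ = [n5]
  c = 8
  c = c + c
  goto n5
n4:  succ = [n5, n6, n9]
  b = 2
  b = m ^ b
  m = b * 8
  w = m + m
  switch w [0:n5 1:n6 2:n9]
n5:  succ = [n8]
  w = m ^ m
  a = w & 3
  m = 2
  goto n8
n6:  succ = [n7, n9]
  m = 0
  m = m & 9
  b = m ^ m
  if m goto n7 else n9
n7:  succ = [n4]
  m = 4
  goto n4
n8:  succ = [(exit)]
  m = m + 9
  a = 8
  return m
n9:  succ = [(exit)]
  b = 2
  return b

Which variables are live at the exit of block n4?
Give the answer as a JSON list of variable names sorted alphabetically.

Per-block:
  n0: {m} / ∅
  n1: {m,w} / ∅
  n2: {a} / ∅
  n3: {c} / ∅
  n4: {b,m,w} / {m}
  n5: {a,m,w} / {m}
  n6: {b,m} / ∅
  n7: {m} / ∅
  n8: {a,m} / {m}
  n9: {b} / ∅

Liveness:
  live n0: ∅→{m}
  live n1: ∅→{m}
  live n2: {m}→{m}
  live n3: {m}→{m}
  live n4: {m}→{m}
  live n5: {m}→{m}
  live n6: ∅→∅
  live n7: ∅→{m}
  live n8: {m}→∅
  live n9: ∅→∅

live-out(n4) = ["m"]

Answer: ["m"]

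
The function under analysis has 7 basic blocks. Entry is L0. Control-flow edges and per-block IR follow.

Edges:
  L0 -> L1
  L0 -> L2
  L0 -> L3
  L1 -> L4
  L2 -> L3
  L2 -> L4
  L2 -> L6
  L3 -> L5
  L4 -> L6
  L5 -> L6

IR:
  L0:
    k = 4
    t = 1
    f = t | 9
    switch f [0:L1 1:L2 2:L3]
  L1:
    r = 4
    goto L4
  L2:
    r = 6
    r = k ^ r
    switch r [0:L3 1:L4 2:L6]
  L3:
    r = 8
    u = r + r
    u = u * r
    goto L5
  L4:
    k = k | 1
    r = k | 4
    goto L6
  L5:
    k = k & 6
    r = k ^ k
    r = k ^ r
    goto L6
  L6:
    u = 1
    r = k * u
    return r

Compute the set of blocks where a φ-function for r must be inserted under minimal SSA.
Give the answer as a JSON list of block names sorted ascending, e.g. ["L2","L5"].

Answer: ["L3", "L4", "L6"]

Derivation:
idom tree: L1←L0 L2←L0 L3←L0 L4←L0 L5←L3 L6←L0
Join-block Dom:
  L3: preds {L0,L2}: {L0} ∩ {L0,L2} = {L0}; idom=L0
  L4: preds {L1,L2}: {L0,L1} ∩ {L0,L2} = {L0}; idom=L0
  L6: preds {L2,L4,L5}: {L0,L2} ∩ {L0,L4} ∩ {L0,L3,L5} = {L0}; idom=L0

DF walk-up:
  join L3 pred L0: · stop@L0
  join L3 pred L2: L2 stop@L0
  join L4 pred L1: L1 stop@L0
  join L4 pred L2: L2 stop@L0
  join L6 pred L2: L2 stop@L0
  join L6 pred L4: L4 stop@L0
  join L6 pred L5: L5→L3 stop@L0
  L0 → ∅
  L1 → {L4}
  L2 → {L3,L4,L6}
  L3 → {L6}
  L4 → {L6}
  L5 → {L6}
  L6 → ∅

φ for r: defs {L1,L2,L3,L4,L5,L6}
  DF⁺ = {L3,L4,L6}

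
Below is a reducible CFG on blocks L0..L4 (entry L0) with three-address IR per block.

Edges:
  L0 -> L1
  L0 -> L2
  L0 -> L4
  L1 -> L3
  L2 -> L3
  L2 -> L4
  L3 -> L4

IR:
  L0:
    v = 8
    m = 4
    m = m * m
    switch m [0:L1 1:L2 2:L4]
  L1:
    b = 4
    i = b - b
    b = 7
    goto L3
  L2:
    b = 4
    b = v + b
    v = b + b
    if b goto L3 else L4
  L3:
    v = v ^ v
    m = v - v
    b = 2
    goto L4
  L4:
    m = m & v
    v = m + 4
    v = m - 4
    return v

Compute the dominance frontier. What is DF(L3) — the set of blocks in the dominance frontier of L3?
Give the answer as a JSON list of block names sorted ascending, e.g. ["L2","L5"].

idom tree: L1←L0 L2←L0 L3←L0 L4←L0
Dom at joins:
  L3: preds {L1,L2}: {L0,L1} ∩ {L0,L2} = {L0}; idom=L0
  L4: preds {L0,L2,L3}: {L0} ∩ {L0,L2} ∩ {L0,L3} = {L0}; idom=L0

DF walk-up:
  join L3 pred L1: L1 stop@L0
  join L3 pred L2: L2 stop@L0
  join L4 pred L0: · stop@L0
  join L4 pred L2: L2 stop@L0
  join L4 pred L3: L3 stop@L0
  L0: DF=∅
  L1: DF={L3}
  L2: DF={L3,L4}
  L3: DF={L4}
  L4: DF=∅

DF(L3) = ["L4"]

Answer: ["L4"]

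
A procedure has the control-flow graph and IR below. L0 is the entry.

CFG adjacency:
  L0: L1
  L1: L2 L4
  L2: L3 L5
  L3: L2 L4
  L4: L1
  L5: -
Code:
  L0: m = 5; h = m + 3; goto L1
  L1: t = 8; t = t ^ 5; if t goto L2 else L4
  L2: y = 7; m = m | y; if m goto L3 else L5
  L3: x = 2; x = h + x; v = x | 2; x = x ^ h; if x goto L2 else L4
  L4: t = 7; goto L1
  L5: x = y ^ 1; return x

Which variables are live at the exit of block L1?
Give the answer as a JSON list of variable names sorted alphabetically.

Answer: ["h", "m"]

Working:
Block summaries:
  L0: {h,m} / ∅
  L1: {t} / ∅
  L2: {m,y} / {m}
  L3: {v,x} / {h}
  L4: {t} / ∅
  L5: {x} / {y}

Liveness:
  L0: in=∅ out={h,m}
  L1: in={h,m} out={h,m}
  L2: in={h,m} out={h,m,y}
  L3: in={h,m} out={h,m}
  L4: in={h,m} out={h,m}
  L5: in={y} out=∅

live-out(L1) = ["h", "m"]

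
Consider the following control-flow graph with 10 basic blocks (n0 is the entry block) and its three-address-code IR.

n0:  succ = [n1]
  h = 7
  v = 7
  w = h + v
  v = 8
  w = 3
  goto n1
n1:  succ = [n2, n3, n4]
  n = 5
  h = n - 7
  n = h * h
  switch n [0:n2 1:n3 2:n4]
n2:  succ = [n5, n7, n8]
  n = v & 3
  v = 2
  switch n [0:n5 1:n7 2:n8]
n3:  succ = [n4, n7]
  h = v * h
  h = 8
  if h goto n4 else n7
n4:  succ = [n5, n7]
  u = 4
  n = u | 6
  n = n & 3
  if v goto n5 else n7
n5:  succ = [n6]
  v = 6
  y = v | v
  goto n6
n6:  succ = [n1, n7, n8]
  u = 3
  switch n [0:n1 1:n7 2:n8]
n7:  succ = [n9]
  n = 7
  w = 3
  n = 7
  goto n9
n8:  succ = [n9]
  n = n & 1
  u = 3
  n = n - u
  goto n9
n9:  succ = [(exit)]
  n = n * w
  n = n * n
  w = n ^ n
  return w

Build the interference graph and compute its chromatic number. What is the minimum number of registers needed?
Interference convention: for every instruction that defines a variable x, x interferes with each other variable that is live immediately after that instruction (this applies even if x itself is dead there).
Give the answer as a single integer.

Block summaries:
  n0: def={h,v,w} ue=∅
  n1: def={h,n} ue=∅
  n2: def={n,v} ue={v}
  n3: def={h} ue={h,v}
  n4: def={n,u} ue={v}
  n5: def={v,y} ue=∅
  n6: def={u} ue={n}
  n7: def={n,w} ue=∅
  n8: def={n,u} ue={n}
  n9: def={n,w} ue={n,w}

Backward fixpoint:
  n0: in=∅ out={v,w}
  n1: in={v,w} out={h,v,w}
  n2: in={v,w} out={n,w}
  n3: in={h,v,w} out={v,w}
  n4: in={v,w} out={n,w}
  n5: in={n,w} out={n,v,w}
  n6: in={n,v,w} out={n,v,w}
  n7: in=∅ out={n,w}
  n8: in={n,w} out={n,w}
  n9: in={n,w} out=∅

Interference:
  h: {n,v,w}
  n: {h,u,v,w,y}
  u: {n,v,w}
  v: {h,n,u,w,y}
  w: {h,n,u,v,y}
  y: {n,v,w}

Chromatic number:
  lower bound: {h,n,v,w} mutually conflict ⇒ χ ≥ 4
  4-colouring: R0={n}  R1={v}  R2={w}  R3={h,u,y}
  χ = 4

Answer: 4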